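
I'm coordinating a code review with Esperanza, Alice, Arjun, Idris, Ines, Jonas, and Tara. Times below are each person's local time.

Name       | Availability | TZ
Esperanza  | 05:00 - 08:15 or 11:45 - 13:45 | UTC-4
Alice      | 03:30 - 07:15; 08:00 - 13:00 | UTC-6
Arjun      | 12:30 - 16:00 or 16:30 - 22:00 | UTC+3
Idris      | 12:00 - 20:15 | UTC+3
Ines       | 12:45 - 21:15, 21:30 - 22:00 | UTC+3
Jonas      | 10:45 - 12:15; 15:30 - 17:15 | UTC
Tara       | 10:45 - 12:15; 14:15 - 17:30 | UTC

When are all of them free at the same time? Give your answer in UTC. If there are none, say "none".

Esperanza in UTC: 09:00-12:15, 15:45-17:45 (add 4h to convert from UTC-4).
Alice in UTC: 09:30-13:15, 14:00-19:00 (add 6h to convert from UTC-6).
Arjun in UTC: 09:30-13:00, 13:30-19:00 (subtract 3h to convert from UTC+3).
Idris in UTC: 09:00-17:15 (subtract 3h to convert from UTC+3).
Ines in UTC: 09:45-18:15, 18:30-19:00 (subtract 3h to convert from UTC+3).
Jonas in UTC: 10:45-12:15, 15:30-17:15.
Tara in UTC: 10:45-12:15, 14:15-17:30.
Esperanza ∩ Alice: 09:30-12:15, 15:45-17:45.
Esperanza ∩ Alice ∩ Arjun: 09:30-12:15, 15:45-17:45.
Esperanza ∩ Alice ∩ Arjun ∩ Idris: 09:30-12:15, 15:45-17:15.
Esperanza ∩ Alice ∩ Arjun ∩ Idris ∩ Ines: 09:45-12:15, 15:45-17:15.
Esperanza ∩ Alice ∩ Arjun ∩ Idris ∩ Ines ∩ Jonas: 10:45-12:15, 15:45-17:15.
Esperanza ∩ Alice ∩ Arjun ∩ Idris ∩ Ines ∩ Jonas ∩ Tara: 10:45-12:15, 15:45-17:15.

10:45-12:15, 15:45-17:15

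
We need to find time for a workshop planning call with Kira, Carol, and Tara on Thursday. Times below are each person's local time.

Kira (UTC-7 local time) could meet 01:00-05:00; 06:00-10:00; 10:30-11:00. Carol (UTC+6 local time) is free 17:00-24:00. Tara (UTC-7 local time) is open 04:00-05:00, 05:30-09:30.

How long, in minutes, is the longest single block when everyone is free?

210

Kira in UTC: 08:00-12:00, 13:00-17:00, 17:30-18:00 (add 7h to convert from UTC-7).
Carol in UTC: 11:00-18:00 (subtract 6h to convert from UTC+6).
Tara in UTC: 11:00-12:00, 12:30-16:30 (add 7h to convert from UTC-7).
Kira ∩ Carol: 11:00-12:00, 13:00-17:00, 17:30-18:00.
Kira ∩ Carol ∩ Tara: 11:00-12:00, 13:00-16:30.
The longest is 13:00-16:30 at 210 minutes.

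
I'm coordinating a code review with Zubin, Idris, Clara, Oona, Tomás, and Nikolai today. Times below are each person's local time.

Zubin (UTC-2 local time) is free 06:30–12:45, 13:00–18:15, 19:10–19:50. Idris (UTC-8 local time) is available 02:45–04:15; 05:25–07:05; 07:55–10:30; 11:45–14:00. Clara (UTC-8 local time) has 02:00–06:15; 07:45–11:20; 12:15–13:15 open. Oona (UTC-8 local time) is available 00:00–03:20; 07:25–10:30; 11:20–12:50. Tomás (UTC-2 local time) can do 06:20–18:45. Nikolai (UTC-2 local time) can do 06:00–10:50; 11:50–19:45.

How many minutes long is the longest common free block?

Zubin in UTC: 08:30-14:45, 15:00-20:15, 21:10-21:50 (add 2h to convert from UTC-2).
Idris in UTC: 10:45-12:15, 13:25-15:05, 15:55-18:30, 19:45-22:00 (add 8h to convert from UTC-8).
Clara in UTC: 10:00-14:15, 15:45-19:20, 20:15-21:15 (add 8h to convert from UTC-8).
Oona in UTC: 08:00-11:20, 15:25-18:30, 19:20-20:50 (add 8h to convert from UTC-8).
Tomás in UTC: 08:20-20:45 (add 2h to convert from UTC-2).
Nikolai in UTC: 08:00-12:50, 13:50-21:45 (add 2h to convert from UTC-2).
Zubin ∩ Idris: 10:45-12:15, 13:25-14:45, 15:00-15:05, 15:55-18:30, 19:45-20:15, 21:10-21:50.
Zubin ∩ Idris ∩ Clara: 10:45-12:15, 13:25-14:15, 15:55-18:30, 21:10-21:15.
Zubin ∩ Idris ∩ Clara ∩ Oona: 10:45-11:20, 15:55-18:30.
Zubin ∩ Idris ∩ Clara ∩ Oona ∩ Tomás: 10:45-11:20, 15:55-18:30.
Zubin ∩ Idris ∩ Clara ∩ Oona ∩ Tomás ∩ Nikolai: 10:45-11:20, 15:55-18:30.
The longest is 15:55-18:30 at 155 minutes.

155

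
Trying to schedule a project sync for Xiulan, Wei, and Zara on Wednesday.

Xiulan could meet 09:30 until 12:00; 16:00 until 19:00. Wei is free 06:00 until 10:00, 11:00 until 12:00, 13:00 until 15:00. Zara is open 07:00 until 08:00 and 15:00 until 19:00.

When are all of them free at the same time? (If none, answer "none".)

Xiulan ∩ Wei: 09:30-10:00, 11:00-12:00.
Xiulan ∩ Wei ∩ Zara: ∅.
There is no time when everyone is free.

none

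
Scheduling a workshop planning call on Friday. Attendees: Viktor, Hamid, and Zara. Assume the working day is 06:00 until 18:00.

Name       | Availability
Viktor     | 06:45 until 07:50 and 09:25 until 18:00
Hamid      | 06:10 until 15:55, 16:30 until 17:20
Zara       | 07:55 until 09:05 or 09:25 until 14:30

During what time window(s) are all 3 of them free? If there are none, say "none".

Viktor ∩ Hamid: 06:45-07:50, 09:25-15:55, 16:30-17:20.
Viktor ∩ Hamid ∩ Zara: 09:25-14:30.
Those are the intersection windows.

09:25-14:30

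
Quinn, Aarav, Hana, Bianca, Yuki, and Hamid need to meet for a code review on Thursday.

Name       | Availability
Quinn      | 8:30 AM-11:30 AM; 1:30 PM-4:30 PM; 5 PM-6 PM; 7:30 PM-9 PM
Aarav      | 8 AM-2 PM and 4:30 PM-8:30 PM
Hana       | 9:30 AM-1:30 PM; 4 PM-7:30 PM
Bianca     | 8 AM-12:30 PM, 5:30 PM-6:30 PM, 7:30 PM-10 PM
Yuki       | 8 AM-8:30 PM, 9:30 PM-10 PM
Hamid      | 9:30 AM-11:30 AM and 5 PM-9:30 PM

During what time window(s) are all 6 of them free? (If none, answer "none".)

Quinn ∩ Aarav: 08:30-11:30, 13:30-14:00, 17:00-18:00, 19:30-20:30.
Quinn ∩ Aarav ∩ Hana: 09:30-11:30, 17:00-18:00.
Quinn ∩ Aarav ∩ Hana ∩ Bianca: 09:30-11:30, 17:30-18:00.
Quinn ∩ Aarav ∩ Hana ∩ Bianca ∩ Yuki: 09:30-11:30, 17:30-18:00.
Quinn ∩ Aarav ∩ Hana ∩ Bianca ∩ Yuki ∩ Hamid: 09:30-11:30, 17:30-18:00.

09:30-11:30, 17:30-18:00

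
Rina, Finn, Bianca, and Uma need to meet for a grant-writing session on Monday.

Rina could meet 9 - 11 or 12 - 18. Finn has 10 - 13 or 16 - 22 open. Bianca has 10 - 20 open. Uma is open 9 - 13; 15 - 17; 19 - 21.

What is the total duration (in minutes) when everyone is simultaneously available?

Rina ∩ Finn: 10:00-11:00, 12:00-13:00, 16:00-18:00.
Rina ∩ Finn ∩ Bianca: 10:00-11:00, 12:00-13:00, 16:00-18:00.
Rina ∩ Finn ∩ Bianca ∩ Uma: 10:00-11:00, 12:00-13:00, 16:00-17:00.
Summing the common windows: 60 + 60 + 60 = 180 minutes.

180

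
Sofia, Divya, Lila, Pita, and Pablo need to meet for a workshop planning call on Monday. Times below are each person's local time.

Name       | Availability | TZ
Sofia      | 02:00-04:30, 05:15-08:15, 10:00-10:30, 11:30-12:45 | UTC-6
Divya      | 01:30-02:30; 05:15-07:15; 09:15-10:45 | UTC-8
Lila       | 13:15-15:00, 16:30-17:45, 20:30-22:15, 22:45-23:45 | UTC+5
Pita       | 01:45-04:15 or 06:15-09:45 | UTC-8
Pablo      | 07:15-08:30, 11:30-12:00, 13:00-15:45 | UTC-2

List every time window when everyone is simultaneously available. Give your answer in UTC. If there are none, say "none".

Sofia in UTC: 08:00-10:30, 11:15-14:15, 16:00-16:30, 17:30-18:45 (add 6h to convert from UTC-6).
Divya in UTC: 09:30-10:30, 13:15-15:15, 17:15-18:45 (add 8h to convert from UTC-8).
Lila in UTC: 08:15-10:00, 11:30-12:45, 15:30-17:15, 17:45-18:45 (subtract 5h to convert from UTC+5).
Pita in UTC: 09:45-12:15, 14:15-17:45 (add 8h to convert from UTC-8).
Pablo in UTC: 09:15-10:30, 13:30-14:00, 15:00-17:45 (add 2h to convert from UTC-2).
Sofia ∩ Divya: 09:30-10:30, 13:15-14:15, 17:30-18:45.
Sofia ∩ Divya ∩ Lila: 09:30-10:00, 17:45-18:45.
Sofia ∩ Divya ∩ Lila ∩ Pita: 09:45-10:00.
Sofia ∩ Divya ∩ Lila ∩ Pita ∩ Pablo: 09:45-10:00.

09:45-10:00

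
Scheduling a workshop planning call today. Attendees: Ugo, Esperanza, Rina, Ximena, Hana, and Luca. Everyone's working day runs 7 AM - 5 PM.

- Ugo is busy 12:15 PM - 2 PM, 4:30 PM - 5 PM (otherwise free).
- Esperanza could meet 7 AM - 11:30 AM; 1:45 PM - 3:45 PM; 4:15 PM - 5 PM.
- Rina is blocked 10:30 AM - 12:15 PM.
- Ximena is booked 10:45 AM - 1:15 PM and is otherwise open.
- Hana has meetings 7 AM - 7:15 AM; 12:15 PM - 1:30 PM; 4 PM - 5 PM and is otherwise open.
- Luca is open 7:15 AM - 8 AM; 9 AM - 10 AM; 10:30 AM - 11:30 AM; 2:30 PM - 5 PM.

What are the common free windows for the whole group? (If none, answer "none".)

07:15-08:00, 09:00-10:00, 14:30-15:45

Ugo free: 07:00-12:15, 14:00-16:30 (invert busy blocks within the working day).
Esperanza free: 07:00-11:30, 13:45-15:45, 16:15-17:00.
Rina free: 07:00-10:30, 12:15-17:00 (invert busy blocks within the working day).
Ximena free: 07:00-10:45, 13:15-17:00 (invert busy blocks within the working day).
Hana free: 07:15-12:15, 13:30-16:00 (invert busy blocks within the working day).
Luca free: 07:15-08:00, 09:00-10:00, 10:30-11:30, 14:30-17:00.
Ugo ∩ Esperanza: 07:00-11:30, 14:00-15:45, 16:15-16:30.
Ugo ∩ Esperanza ∩ Rina: 07:00-10:30, 14:00-15:45, 16:15-16:30.
Ugo ∩ Esperanza ∩ Rina ∩ Ximena: 07:00-10:30, 14:00-15:45, 16:15-16:30.
Ugo ∩ Esperanza ∩ Rina ∩ Ximena ∩ Hana: 07:15-10:30, 14:00-15:45.
Ugo ∩ Esperanza ∩ Rina ∩ Ximena ∩ Hana ∩ Luca: 07:15-08:00, 09:00-10:00, 14:30-15:45.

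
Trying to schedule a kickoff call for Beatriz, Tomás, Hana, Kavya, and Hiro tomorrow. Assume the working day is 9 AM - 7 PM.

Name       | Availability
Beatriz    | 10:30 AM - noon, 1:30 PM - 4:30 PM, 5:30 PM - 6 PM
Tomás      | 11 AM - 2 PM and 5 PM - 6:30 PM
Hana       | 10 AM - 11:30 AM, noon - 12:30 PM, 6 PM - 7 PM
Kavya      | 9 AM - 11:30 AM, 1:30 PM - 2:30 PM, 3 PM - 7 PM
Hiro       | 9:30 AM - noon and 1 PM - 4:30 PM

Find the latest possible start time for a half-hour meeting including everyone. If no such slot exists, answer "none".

11:00

Beatriz ∩ Tomás: 11:00-12:00, 13:30-14:00, 17:30-18:00.
Beatriz ∩ Tomás ∩ Hana: 11:00-11:30.
Beatriz ∩ Tomás ∩ Hana ∩ Kavya: 11:00-11:30.
Beatriz ∩ Tomás ∩ Hana ∩ Kavya ∩ Hiro: 11:00-11:30.
So the common availability across everyone is 11:00-11:30.
The last common window of at least 30 minutes is 11:00-11:30; a 30-minute meeting can start as late as 11:00 and still end by 11:30.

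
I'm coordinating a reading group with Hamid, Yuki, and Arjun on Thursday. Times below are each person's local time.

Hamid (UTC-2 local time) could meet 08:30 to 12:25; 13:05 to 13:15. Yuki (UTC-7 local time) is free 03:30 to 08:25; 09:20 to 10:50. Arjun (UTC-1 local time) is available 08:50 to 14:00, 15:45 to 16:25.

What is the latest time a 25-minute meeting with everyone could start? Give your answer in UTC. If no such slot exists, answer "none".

Hamid in UTC: 10:30-14:25, 15:05-15:15 (add 2h to convert from UTC-2).
Yuki in UTC: 10:30-15:25, 16:20-17:50 (add 7h to convert from UTC-7).
Arjun in UTC: 09:50-15:00, 16:45-17:25 (add 1h to convert from UTC-1).
Hamid ∩ Yuki: 10:30-14:25, 15:05-15:15.
Hamid ∩ Yuki ∩ Arjun: 10:30-14:25.
Those are the intersection windows.
The last common window of at least 25 minutes is 10:30-14:25; a 25-minute meeting can start as late as 14:00 and still end by 14:25.

14:00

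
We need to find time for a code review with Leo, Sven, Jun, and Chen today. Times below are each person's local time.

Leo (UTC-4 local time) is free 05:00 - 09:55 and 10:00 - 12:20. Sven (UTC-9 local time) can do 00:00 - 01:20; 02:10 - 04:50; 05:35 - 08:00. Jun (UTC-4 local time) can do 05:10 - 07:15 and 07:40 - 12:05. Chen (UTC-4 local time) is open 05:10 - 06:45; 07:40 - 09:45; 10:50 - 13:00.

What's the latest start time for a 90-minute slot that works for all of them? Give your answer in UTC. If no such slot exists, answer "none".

Leo in UTC: 09:00-13:55, 14:00-16:20 (add 4h to convert from UTC-4).
Sven in UTC: 09:00-10:20, 11:10-13:50, 14:35-17:00 (add 9h to convert from UTC-9).
Jun in UTC: 09:10-11:15, 11:40-16:05 (add 4h to convert from UTC-4).
Chen in UTC: 09:10-10:45, 11:40-13:45, 14:50-17:00 (add 4h to convert from UTC-4).
Leo ∩ Sven: 09:00-10:20, 11:10-13:50, 14:35-16:20.
Leo ∩ Sven ∩ Jun: 09:10-10:20, 11:10-11:15, 11:40-13:50, 14:35-16:05.
Leo ∩ Sven ∩ Jun ∩ Chen: 09:10-10:20, 11:40-13:45, 14:50-16:05.
Those are the intersection windows.
The last common window of at least 90 minutes is 11:40-13:45; a 90-minute meeting can start as late as 12:15 and still end by 13:45.

12:15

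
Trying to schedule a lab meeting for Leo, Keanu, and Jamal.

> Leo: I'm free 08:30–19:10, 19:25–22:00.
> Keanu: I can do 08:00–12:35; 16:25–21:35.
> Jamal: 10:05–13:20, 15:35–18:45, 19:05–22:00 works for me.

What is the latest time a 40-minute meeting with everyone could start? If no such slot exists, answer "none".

20:55

Leo ∩ Keanu: 08:30-12:35, 16:25-19:10, 19:25-21:35.
Leo ∩ Keanu ∩ Jamal: 10:05-12:35, 16:25-18:45, 19:05-19:10, 19:25-21:35.
The last common window of at least 40 minutes is 19:25-21:35; a 40-minute meeting can start as late as 20:55 and still end by 21:35.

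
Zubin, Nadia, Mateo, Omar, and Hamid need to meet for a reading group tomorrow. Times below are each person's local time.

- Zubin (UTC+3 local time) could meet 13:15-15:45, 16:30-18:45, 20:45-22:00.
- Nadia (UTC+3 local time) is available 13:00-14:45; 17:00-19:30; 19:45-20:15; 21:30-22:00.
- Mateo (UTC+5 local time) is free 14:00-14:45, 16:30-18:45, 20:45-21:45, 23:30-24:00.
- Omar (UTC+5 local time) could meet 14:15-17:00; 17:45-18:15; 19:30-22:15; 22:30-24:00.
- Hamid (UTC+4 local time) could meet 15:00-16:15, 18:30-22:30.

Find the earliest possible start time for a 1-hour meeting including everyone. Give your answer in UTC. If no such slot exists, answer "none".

none

Zubin in UTC: 10:15-12:45, 13:30-15:45, 17:45-19:00 (subtract 3h to convert from UTC+3).
Nadia in UTC: 10:00-11:45, 14:00-16:30, 16:45-17:15, 18:30-19:00 (subtract 3h to convert from UTC+3).
Mateo in UTC: 09:00-09:45, 11:30-13:45, 15:45-16:45, 18:30-19:00 (subtract 5h to convert from UTC+5).
Omar in UTC: 09:15-12:00, 12:45-13:15, 14:30-17:15, 17:30-19:00 (subtract 5h to convert from UTC+5).
Hamid in UTC: 11:00-12:15, 14:30-18:30 (subtract 4h to convert from UTC+4).
Zubin ∩ Nadia: 10:15-11:45, 14:00-15:45, 18:30-19:00.
Zubin ∩ Nadia ∩ Mateo: 11:30-11:45, 18:30-19:00.
Zubin ∩ Nadia ∩ Mateo ∩ Omar: 11:30-11:45, 18:30-19:00.
Zubin ∩ Nadia ∩ Mateo ∩ Omar ∩ Hamid: 11:30-11:45.
So the common availability across everyone is 11:30-11:45.
No common window is at least 60 minutes long.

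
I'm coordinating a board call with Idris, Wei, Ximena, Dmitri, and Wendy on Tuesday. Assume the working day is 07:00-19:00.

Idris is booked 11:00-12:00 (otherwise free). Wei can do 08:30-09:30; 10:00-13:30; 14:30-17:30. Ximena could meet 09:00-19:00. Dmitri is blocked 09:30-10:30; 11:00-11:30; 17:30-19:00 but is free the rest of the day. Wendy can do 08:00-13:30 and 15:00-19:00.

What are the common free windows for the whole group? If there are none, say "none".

09:00-09:30, 10:30-11:00, 12:00-13:30, 15:00-17:30

Idris free: 07:00-11:00, 12:00-19:00 (invert busy blocks within the working day).
Wei free: 08:30-09:30, 10:00-13:30, 14:30-17:30.
Ximena free: 09:00-19:00.
Dmitri free: 07:00-09:30, 10:30-11:00, 11:30-17:30 (invert busy blocks within the working day).
Wendy free: 08:00-13:30, 15:00-19:00.
Idris ∩ Wei: 08:30-09:30, 10:00-11:00, 12:00-13:30, 14:30-17:30.
Idris ∩ Wei ∩ Ximena: 09:00-09:30, 10:00-11:00, 12:00-13:30, 14:30-17:30.
Idris ∩ Wei ∩ Ximena ∩ Dmitri: 09:00-09:30, 10:30-11:00, 12:00-13:30, 14:30-17:30.
Idris ∩ Wei ∩ Ximena ∩ Dmitri ∩ Wendy: 09:00-09:30, 10:30-11:00, 12:00-13:30, 15:00-17:30.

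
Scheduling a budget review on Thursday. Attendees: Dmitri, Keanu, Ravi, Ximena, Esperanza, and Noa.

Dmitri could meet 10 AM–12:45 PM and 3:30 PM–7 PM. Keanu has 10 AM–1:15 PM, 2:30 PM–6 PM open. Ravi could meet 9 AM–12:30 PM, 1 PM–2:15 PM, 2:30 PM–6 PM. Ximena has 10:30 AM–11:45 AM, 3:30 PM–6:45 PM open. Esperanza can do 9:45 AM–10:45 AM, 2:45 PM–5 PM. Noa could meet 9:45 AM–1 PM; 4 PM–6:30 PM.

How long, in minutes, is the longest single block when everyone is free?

Dmitri ∩ Keanu: 10:00-12:45, 15:30-18:00.
Dmitri ∩ Keanu ∩ Ravi: 10:00-12:30, 15:30-18:00.
Dmitri ∩ Keanu ∩ Ravi ∩ Ximena: 10:30-11:45, 15:30-18:00.
Dmitri ∩ Keanu ∩ Ravi ∩ Ximena ∩ Esperanza: 10:30-10:45, 15:30-17:00.
Dmitri ∩ Keanu ∩ Ravi ∩ Ximena ∩ Esperanza ∩ Noa: 10:30-10:45, 16:00-17:00.
So the common availability across everyone is 10:30-10:45, 16:00-17:00.
The longest is 16:00-17:00 at 60 minutes.

60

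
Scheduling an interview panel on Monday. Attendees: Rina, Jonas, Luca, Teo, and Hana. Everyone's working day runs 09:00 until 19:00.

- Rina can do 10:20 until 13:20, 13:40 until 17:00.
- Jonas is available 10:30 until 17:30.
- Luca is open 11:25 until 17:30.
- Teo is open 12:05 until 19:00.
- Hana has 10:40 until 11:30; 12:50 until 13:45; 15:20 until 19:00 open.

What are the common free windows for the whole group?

Rina ∩ Jonas: 10:30-13:20, 13:40-17:00.
Rina ∩ Jonas ∩ Luca: 11:25-13:20, 13:40-17:00.
Rina ∩ Jonas ∩ Luca ∩ Teo: 12:05-13:20, 13:40-17:00.
Rina ∩ Jonas ∩ Luca ∩ Teo ∩ Hana: 12:50-13:20, 13:40-13:45, 15:20-17:00.
Those are the intersection windows.

12:50-13:20, 13:40-13:45, 15:20-17:00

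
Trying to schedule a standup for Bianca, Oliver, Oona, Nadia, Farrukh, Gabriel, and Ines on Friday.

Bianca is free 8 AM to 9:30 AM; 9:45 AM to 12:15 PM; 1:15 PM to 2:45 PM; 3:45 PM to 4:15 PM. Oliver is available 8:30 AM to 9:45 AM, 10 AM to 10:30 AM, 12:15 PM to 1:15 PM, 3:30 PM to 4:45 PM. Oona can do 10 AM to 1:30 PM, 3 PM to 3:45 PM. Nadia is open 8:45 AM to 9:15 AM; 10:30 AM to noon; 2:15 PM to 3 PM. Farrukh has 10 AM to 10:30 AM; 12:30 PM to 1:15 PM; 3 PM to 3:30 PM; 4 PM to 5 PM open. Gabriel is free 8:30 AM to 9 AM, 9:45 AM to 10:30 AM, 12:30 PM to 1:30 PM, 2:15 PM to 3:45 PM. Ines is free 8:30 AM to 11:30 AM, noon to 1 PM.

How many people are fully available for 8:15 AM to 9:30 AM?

1

Bianca can make the full 08:15-09:30 slot — that's 1.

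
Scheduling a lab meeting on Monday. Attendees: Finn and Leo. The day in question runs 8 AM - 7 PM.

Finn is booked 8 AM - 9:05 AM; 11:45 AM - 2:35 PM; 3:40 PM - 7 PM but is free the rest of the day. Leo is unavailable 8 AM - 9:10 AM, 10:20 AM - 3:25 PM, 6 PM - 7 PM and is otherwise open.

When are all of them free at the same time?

Finn free: 09:05-11:45, 14:35-15:40 (invert busy blocks within the working day).
Leo free: 09:10-10:20, 15:25-18:00 (invert busy blocks within the working day).
Finn ∩ Leo: 09:10-10:20, 15:25-15:40.

09:10-10:20, 15:25-15:40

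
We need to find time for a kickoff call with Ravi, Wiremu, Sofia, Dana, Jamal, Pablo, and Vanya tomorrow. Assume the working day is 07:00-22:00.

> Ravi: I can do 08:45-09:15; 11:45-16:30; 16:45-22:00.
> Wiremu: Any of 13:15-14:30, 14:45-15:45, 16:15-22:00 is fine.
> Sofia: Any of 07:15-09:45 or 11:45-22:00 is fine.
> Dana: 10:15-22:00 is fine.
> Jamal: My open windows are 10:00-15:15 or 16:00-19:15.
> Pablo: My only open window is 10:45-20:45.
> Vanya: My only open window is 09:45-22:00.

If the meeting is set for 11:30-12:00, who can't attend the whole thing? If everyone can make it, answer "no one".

Ravi, Sofia, Wiremu

Ravi: not fully free for 11:30-12:00. Wiremu: not fully free for 11:30-12:00. Sofia: not fully free for 11:30-12:00. Dana: free for 11:30-12:00. Jamal: free for 11:30-12:00. Pablo: free for 11:30-12:00. Vanya: free for 11:30-12:00.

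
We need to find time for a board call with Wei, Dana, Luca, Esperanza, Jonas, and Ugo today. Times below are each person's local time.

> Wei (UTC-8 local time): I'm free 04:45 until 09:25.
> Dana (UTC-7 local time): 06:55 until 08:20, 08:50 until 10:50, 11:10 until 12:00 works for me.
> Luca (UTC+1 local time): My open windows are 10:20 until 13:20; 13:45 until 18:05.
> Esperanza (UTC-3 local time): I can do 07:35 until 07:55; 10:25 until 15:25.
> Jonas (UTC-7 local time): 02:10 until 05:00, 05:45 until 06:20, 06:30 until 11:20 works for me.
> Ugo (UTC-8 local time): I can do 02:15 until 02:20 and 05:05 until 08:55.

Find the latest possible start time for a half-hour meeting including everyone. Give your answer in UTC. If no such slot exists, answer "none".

Wei in UTC: 12:45-17:25 (add 8h to convert from UTC-8).
Dana in UTC: 13:55-15:20, 15:50-17:50, 18:10-19:00 (add 7h to convert from UTC-7).
Luca in UTC: 09:20-12:20, 12:45-17:05 (subtract 1h to convert from UTC+1).
Esperanza in UTC: 10:35-10:55, 13:25-18:25 (add 3h to convert from UTC-3).
Jonas in UTC: 09:10-12:00, 12:45-13:20, 13:30-18:20 (add 7h to convert from UTC-7).
Ugo in UTC: 10:15-10:20, 13:05-16:55 (add 8h to convert from UTC-8).
Wei ∩ Dana: 13:55-15:20, 15:50-17:25.
Wei ∩ Dana ∩ Luca: 13:55-15:20, 15:50-17:05.
Wei ∩ Dana ∩ Luca ∩ Esperanza: 13:55-15:20, 15:50-17:05.
Wei ∩ Dana ∩ Luca ∩ Esperanza ∩ Jonas: 13:55-15:20, 15:50-17:05.
Wei ∩ Dana ∩ Luca ∩ Esperanza ∩ Jonas ∩ Ugo: 13:55-15:20, 15:50-16:55.
The last common window of at least 30 minutes is 15:50-16:55; a 30-minute meeting can start as late as 16:25 and still end by 16:55.

16:25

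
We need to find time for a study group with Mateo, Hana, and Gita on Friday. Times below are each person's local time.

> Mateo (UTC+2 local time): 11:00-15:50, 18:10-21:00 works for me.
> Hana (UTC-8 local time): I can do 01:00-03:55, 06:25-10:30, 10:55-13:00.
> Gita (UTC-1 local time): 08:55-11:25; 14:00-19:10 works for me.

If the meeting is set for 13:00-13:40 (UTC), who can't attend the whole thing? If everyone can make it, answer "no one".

Mateo in UTC: 09:00-13:50, 16:10-19:00 (subtract 2h to convert from UTC+2).
Hana in UTC: 09:00-11:55, 14:25-18:30, 18:55-21:00 (add 8h to convert from UTC-8).
Gita in UTC: 09:55-12:25, 15:00-20:10 (add 1h to convert from UTC-1).
Mateo: free for 13:00-13:40. Hana: not fully free for 13:00-13:40. Gita: not fully free for 13:00-13:40.

Gita, Hana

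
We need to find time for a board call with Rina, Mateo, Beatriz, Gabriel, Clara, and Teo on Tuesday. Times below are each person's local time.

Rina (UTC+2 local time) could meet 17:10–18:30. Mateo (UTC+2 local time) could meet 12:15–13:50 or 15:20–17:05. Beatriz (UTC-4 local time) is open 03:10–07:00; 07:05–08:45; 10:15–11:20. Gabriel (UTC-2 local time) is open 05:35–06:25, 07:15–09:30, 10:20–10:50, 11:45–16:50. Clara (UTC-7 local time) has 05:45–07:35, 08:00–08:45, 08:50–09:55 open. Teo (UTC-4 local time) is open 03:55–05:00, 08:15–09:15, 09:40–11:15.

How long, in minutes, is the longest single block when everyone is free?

Rina in UTC: 15:10-16:30 (subtract 2h to convert from UTC+2).
Mateo in UTC: 10:15-11:50, 13:20-15:05 (subtract 2h to convert from UTC+2).
Beatriz in UTC: 07:10-11:00, 11:05-12:45, 14:15-15:20 (add 4h to convert from UTC-4).
Gabriel in UTC: 07:35-08:25, 09:15-11:30, 12:20-12:50, 13:45-18:50 (add 2h to convert from UTC-2).
Clara in UTC: 12:45-14:35, 15:00-15:45, 15:50-16:55 (add 7h to convert from UTC-7).
Teo in UTC: 07:55-09:00, 12:15-13:15, 13:40-15:15 (add 4h to convert from UTC-4).
Rina ∩ Mateo: ∅.
Rina ∩ Mateo ∩ Beatriz: ∅.
Rina ∩ Mateo ∩ Beatriz ∩ Gabriel: ∅.
Rina ∩ Mateo ∩ Beatriz ∩ Gabriel ∩ Clara: ∅.
Rina ∩ Mateo ∩ Beatriz ∩ Gabriel ∩ Clara ∩ Teo: ∅.
There is no time when everyone is free.
No common window exists, so the longest block is 0 minutes.

0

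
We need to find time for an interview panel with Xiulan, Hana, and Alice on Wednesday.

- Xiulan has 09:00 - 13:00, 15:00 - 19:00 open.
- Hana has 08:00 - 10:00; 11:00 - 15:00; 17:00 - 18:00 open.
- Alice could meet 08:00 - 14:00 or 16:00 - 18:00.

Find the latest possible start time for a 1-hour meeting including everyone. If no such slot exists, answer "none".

17:00

Xiulan ∩ Hana: 09:00-10:00, 11:00-13:00, 17:00-18:00.
Xiulan ∩ Hana ∩ Alice: 09:00-10:00, 11:00-13:00, 17:00-18:00.
So the common availability across everyone is 09:00-10:00, 11:00-13:00, 17:00-18:00.
The last common window of at least 60 minutes is 17:00-18:00; a 60-minute meeting can start as late as 17:00 and still end by 18:00.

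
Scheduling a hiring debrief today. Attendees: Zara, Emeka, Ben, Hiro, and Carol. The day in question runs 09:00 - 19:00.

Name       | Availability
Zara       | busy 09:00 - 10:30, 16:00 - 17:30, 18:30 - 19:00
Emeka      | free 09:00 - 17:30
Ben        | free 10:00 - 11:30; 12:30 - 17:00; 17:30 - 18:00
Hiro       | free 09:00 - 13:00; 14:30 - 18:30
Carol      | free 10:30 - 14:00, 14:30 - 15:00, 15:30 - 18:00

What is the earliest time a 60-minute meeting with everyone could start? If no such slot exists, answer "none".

Zara free: 10:30-16:00, 17:30-18:30 (invert busy blocks within the working day).
Emeka free: 09:00-17:30.
Ben free: 10:00-11:30, 12:30-17:00, 17:30-18:00.
Hiro free: 09:00-13:00, 14:30-18:30.
Carol free: 10:30-14:00, 14:30-15:00, 15:30-18:00.
Zara ∩ Emeka: 10:30-16:00.
Zara ∩ Emeka ∩ Ben: 10:30-11:30, 12:30-16:00.
Zara ∩ Emeka ∩ Ben ∩ Hiro: 10:30-11:30, 12:30-13:00, 14:30-16:00.
Zara ∩ Emeka ∩ Ben ∩ Hiro ∩ Carol: 10:30-11:30, 12:30-13:00, 14:30-15:00, 15:30-16:00.
Those are the intersection windows.
The first common window of at least 60 minutes is 10:30-11:30, so the earliest start is 10:30.

10:30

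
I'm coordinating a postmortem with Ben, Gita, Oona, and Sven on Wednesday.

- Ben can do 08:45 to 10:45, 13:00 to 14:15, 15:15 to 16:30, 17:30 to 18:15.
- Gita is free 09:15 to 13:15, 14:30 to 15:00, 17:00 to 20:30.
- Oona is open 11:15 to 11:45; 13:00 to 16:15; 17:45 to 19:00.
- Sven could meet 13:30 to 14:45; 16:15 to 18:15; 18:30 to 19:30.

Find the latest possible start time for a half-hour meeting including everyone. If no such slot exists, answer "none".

Ben ∩ Gita: 09:15-10:45, 13:00-13:15, 17:30-18:15.
Ben ∩ Gita ∩ Oona: 13:00-13:15, 17:45-18:15.
Ben ∩ Gita ∩ Oona ∩ Sven: 17:45-18:15.
The last common window of at least 30 minutes is 17:45-18:15; a 30-minute meeting can start as late as 17:45 and still end by 18:15.

17:45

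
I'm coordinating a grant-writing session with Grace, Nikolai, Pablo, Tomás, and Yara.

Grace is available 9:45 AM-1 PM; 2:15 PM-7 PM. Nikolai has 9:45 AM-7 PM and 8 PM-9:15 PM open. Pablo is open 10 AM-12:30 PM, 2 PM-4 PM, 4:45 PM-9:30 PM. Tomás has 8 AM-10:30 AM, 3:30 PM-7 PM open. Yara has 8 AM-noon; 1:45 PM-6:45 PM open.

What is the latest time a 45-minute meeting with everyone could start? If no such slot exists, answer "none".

Grace ∩ Nikolai: 09:45-13:00, 14:15-19:00.
Grace ∩ Nikolai ∩ Pablo: 10:00-12:30, 14:15-16:00, 16:45-19:00.
Grace ∩ Nikolai ∩ Pablo ∩ Tomás: 10:00-10:30, 15:30-16:00, 16:45-19:00.
Grace ∩ Nikolai ∩ Pablo ∩ Tomás ∩ Yara: 10:00-10:30, 15:30-16:00, 16:45-18:45.
The last common window of at least 45 minutes is 16:45-18:45; a 45-minute meeting can start as late as 18:00 and still end by 18:45.

18:00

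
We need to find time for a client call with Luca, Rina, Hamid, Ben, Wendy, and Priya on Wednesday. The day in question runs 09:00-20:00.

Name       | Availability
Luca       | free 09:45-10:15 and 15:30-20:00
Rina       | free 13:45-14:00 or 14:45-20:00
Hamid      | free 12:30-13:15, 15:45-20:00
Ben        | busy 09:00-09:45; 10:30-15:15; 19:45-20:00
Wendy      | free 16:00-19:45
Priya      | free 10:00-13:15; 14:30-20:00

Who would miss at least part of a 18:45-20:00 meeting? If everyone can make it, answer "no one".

Luca free: 09:45-10:15, 15:30-20:00.
Rina free: 13:45-14:00, 14:45-20:00.
Hamid free: 12:30-13:15, 15:45-20:00.
Ben free: 09:45-10:30, 15:15-19:45 (invert busy blocks within the working day).
Wendy free: 16:00-19:45.
Priya free: 10:00-13:15, 14:30-20:00.
Luca: free for 18:45-20:00. Rina: free for 18:45-20:00. Hamid: free for 18:45-20:00. Ben: not fully free for 18:45-20:00. Wendy: not fully free for 18:45-20:00. Priya: free for 18:45-20:00.

Ben, Wendy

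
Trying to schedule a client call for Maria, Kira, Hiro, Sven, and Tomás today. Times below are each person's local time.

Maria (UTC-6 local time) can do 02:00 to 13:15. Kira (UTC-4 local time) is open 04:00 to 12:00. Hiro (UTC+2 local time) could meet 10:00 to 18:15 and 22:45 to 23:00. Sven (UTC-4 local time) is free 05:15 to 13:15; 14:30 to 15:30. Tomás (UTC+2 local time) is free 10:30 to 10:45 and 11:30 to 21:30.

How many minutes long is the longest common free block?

390

Maria in UTC: 08:00-19:15 (add 6h to convert from UTC-6).
Kira in UTC: 08:00-16:00 (add 4h to convert from UTC-4).
Hiro in UTC: 08:00-16:15, 20:45-21:00 (subtract 2h to convert from UTC+2).
Sven in UTC: 09:15-17:15, 18:30-19:30 (add 4h to convert from UTC-4).
Tomás in UTC: 08:30-08:45, 09:30-19:30 (subtract 2h to convert from UTC+2).
Maria ∩ Kira: 08:00-16:00.
Maria ∩ Kira ∩ Hiro: 08:00-16:00.
Maria ∩ Kira ∩ Hiro ∩ Sven: 09:15-16:00.
Maria ∩ Kira ∩ Hiro ∩ Sven ∩ Tomás: 09:30-16:00.
Those are the intersection windows.
The longest is 09:30-16:00 at 390 minutes.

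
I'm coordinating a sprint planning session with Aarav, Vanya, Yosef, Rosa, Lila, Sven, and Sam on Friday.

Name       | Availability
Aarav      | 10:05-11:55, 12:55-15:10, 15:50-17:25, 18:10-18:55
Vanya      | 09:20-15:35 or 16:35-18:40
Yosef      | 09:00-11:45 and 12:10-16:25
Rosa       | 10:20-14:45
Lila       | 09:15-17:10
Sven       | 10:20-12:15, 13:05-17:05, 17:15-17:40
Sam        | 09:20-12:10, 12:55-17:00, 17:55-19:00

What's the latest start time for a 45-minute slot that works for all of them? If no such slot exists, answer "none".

Aarav ∩ Vanya: 10:05-11:55, 12:55-15:10, 16:35-17:25, 18:10-18:40.
Aarav ∩ Vanya ∩ Yosef: 10:05-11:45, 12:55-15:10.
Aarav ∩ Vanya ∩ Yosef ∩ Rosa: 10:20-11:45, 12:55-14:45.
Aarav ∩ Vanya ∩ Yosef ∩ Rosa ∩ Lila: 10:20-11:45, 12:55-14:45.
Aarav ∩ Vanya ∩ Yosef ∩ Rosa ∩ Lila ∩ Sven: 10:20-11:45, 13:05-14:45.
Aarav ∩ Vanya ∩ Yosef ∩ Rosa ∩ Lila ∩ Sven ∩ Sam: 10:20-11:45, 13:05-14:45.
Those are the intersection windows.
The last common window of at least 45 minutes is 13:05-14:45; a 45-minute meeting can start as late as 14:00 and still end by 14:45.

14:00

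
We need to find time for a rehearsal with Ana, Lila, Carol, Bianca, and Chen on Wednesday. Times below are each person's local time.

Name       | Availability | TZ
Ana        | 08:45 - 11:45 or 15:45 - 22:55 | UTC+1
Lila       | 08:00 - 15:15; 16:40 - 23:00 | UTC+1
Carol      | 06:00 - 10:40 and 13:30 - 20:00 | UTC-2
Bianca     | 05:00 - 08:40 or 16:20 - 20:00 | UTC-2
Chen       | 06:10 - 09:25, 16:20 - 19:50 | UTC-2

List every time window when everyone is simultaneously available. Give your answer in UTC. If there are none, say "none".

08:10-10:40, 18:20-21:50

Ana in UTC: 07:45-10:45, 14:45-21:55 (subtract 1h to convert from UTC+1).
Lila in UTC: 07:00-14:15, 15:40-22:00 (subtract 1h to convert from UTC+1).
Carol in UTC: 08:00-12:40, 15:30-22:00 (add 2h to convert from UTC-2).
Bianca in UTC: 07:00-10:40, 18:20-22:00 (add 2h to convert from UTC-2).
Chen in UTC: 08:10-11:25, 18:20-21:50 (add 2h to convert from UTC-2).
Ana ∩ Lila: 07:45-10:45, 15:40-21:55.
Ana ∩ Lila ∩ Carol: 08:00-10:45, 15:40-21:55.
Ana ∩ Lila ∩ Carol ∩ Bianca: 08:00-10:40, 18:20-21:55.
Ana ∩ Lila ∩ Carol ∩ Bianca ∩ Chen: 08:10-10:40, 18:20-21:50.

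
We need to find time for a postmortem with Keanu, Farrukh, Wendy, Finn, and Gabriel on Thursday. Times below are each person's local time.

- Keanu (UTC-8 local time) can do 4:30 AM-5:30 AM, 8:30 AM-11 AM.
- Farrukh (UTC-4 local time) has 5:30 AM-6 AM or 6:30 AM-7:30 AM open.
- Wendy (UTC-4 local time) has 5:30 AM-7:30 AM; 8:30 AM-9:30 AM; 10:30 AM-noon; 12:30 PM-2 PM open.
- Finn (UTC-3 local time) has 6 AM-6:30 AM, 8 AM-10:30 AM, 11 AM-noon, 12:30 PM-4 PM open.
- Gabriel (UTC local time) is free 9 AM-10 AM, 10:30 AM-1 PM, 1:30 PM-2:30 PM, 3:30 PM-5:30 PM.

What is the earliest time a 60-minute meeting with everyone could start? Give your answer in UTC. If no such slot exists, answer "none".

Keanu in UTC: 12:30-13:30, 16:30-19:00 (add 8h to convert from UTC-8).
Farrukh in UTC: 09:30-10:00, 10:30-11:30 (add 4h to convert from UTC-4).
Wendy in UTC: 09:30-11:30, 12:30-13:30, 14:30-16:00, 16:30-18:00 (add 4h to convert from UTC-4).
Finn in UTC: 09:00-09:30, 11:00-13:30, 14:00-15:00, 15:30-19:00 (add 3h to convert from UTC-3).
Gabriel in UTC: 09:00-10:00, 10:30-13:00, 13:30-14:30, 15:30-17:30.
Keanu ∩ Farrukh: ∅.
Keanu ∩ Farrukh ∩ Wendy: ∅.
Keanu ∩ Farrukh ∩ Wendy ∩ Finn: ∅.
Keanu ∩ Farrukh ∩ Wendy ∩ Finn ∩ Gabriel: ∅.
There is no time when everyone is free.
No common window is at least 60 minutes long.

none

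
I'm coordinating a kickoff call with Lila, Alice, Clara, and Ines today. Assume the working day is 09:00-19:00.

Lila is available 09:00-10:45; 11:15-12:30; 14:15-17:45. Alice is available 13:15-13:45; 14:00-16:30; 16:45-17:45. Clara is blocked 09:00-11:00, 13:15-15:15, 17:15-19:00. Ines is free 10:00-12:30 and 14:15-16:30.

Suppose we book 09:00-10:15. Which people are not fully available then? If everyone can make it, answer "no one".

Lila free: 09:00-10:45, 11:15-12:30, 14:15-17:45.
Alice free: 13:15-13:45, 14:00-16:30, 16:45-17:45.
Clara free: 11:00-13:15, 15:15-17:15 (invert busy blocks within the working day).
Ines free: 10:00-12:30, 14:15-16:30.
Lila: free for 09:00-10:15. Alice: not fully free for 09:00-10:15. Clara: not fully free for 09:00-10:15. Ines: not fully free for 09:00-10:15.

Alice, Clara, Ines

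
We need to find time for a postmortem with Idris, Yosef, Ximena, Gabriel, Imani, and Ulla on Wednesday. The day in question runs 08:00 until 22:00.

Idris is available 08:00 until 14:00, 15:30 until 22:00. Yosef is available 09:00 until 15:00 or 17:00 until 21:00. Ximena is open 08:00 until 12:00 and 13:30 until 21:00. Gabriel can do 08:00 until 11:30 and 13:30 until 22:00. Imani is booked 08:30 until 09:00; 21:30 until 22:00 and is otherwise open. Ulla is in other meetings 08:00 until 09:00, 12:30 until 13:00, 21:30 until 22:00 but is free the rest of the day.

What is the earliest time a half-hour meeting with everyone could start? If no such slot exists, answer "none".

Idris free: 08:00-14:00, 15:30-22:00.
Yosef free: 09:00-15:00, 17:00-21:00.
Ximena free: 08:00-12:00, 13:30-21:00.
Gabriel free: 08:00-11:30, 13:30-22:00.
Imani free: 08:00-08:30, 09:00-21:30 (invert busy blocks within the working day).
Ulla free: 09:00-12:30, 13:00-21:30 (invert busy blocks within the working day).
Idris ∩ Yosef: 09:00-14:00, 17:00-21:00.
Idris ∩ Yosef ∩ Ximena: 09:00-12:00, 13:30-14:00, 17:00-21:00.
Idris ∩ Yosef ∩ Ximena ∩ Gabriel: 09:00-11:30, 13:30-14:00, 17:00-21:00.
Idris ∩ Yosef ∩ Ximena ∩ Gabriel ∩ Imani: 09:00-11:30, 13:30-14:00, 17:00-21:00.
Idris ∩ Yosef ∩ Ximena ∩ Gabriel ∩ Imani ∩ Ulla: 09:00-11:30, 13:30-14:00, 17:00-21:00.
So the common availability across everyone is 09:00-11:30, 13:30-14:00, 17:00-21:00.
The first common window of at least 30 minutes is 09:00-11:30, so the earliest start is 09:00.

09:00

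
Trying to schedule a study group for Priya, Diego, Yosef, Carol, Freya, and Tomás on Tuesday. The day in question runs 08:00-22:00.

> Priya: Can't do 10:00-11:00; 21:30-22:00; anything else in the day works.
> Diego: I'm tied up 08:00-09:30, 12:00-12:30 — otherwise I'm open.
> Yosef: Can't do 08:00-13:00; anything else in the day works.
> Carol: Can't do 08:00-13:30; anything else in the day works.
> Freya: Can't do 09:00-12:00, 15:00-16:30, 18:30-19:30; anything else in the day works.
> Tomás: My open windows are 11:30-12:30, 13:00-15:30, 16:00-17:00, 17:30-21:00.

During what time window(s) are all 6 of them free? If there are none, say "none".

13:30-15:00, 16:30-17:00, 17:30-18:30, 19:30-21:00

Priya free: 08:00-10:00, 11:00-21:30 (invert busy blocks within the working day).
Diego free: 09:30-12:00, 12:30-22:00 (invert busy blocks within the working day).
Yosef free: 13:00-22:00 (invert busy blocks within the working day).
Carol free: 13:30-22:00 (invert busy blocks within the working day).
Freya free: 08:00-09:00, 12:00-15:00, 16:30-18:30, 19:30-22:00 (invert busy blocks within the working day).
Tomás free: 11:30-12:30, 13:00-15:30, 16:00-17:00, 17:30-21:00.
Priya ∩ Diego: 09:30-10:00, 11:00-12:00, 12:30-21:30.
Priya ∩ Diego ∩ Yosef: 13:00-21:30.
Priya ∩ Diego ∩ Yosef ∩ Carol: 13:30-21:30.
Priya ∩ Diego ∩ Yosef ∩ Carol ∩ Freya: 13:30-15:00, 16:30-18:30, 19:30-21:30.
Priya ∩ Diego ∩ Yosef ∩ Carol ∩ Freya ∩ Tomás: 13:30-15:00, 16:30-17:00, 17:30-18:30, 19:30-21:00.
So the common availability across everyone is 13:30-15:00, 16:30-17:00, 17:30-18:30, 19:30-21:00.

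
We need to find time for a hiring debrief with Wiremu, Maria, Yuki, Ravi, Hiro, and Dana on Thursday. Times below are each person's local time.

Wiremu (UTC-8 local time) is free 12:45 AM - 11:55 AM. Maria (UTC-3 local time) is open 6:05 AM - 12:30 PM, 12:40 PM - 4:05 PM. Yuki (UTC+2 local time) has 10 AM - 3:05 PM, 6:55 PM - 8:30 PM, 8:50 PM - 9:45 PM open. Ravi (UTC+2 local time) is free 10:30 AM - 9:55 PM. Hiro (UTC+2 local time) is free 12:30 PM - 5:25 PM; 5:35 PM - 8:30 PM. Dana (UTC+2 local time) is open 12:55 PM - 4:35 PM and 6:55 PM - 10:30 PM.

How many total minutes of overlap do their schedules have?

225

Wiremu in UTC: 08:45-19:55 (add 8h to convert from UTC-8).
Maria in UTC: 09:05-15:30, 15:40-19:05 (add 3h to convert from UTC-3).
Yuki in UTC: 08:00-13:05, 16:55-18:30, 18:50-19:45 (subtract 2h to convert from UTC+2).
Ravi in UTC: 08:30-19:55 (subtract 2h to convert from UTC+2).
Hiro in UTC: 10:30-15:25, 15:35-18:30 (subtract 2h to convert from UTC+2).
Dana in UTC: 10:55-14:35, 16:55-20:30 (subtract 2h to convert from UTC+2).
Wiremu ∩ Maria: 09:05-15:30, 15:40-19:05.
Wiremu ∩ Maria ∩ Yuki: 09:05-13:05, 16:55-18:30, 18:50-19:05.
Wiremu ∩ Maria ∩ Yuki ∩ Ravi: 09:05-13:05, 16:55-18:30, 18:50-19:05.
Wiremu ∩ Maria ∩ Yuki ∩ Ravi ∩ Hiro: 10:30-13:05, 16:55-18:30.
Wiremu ∩ Maria ∩ Yuki ∩ Ravi ∩ Hiro ∩ Dana: 10:55-13:05, 16:55-18:30.
So the common availability across everyone is 10:55-13:05, 16:55-18:30.
Summing the common windows: 130 + 95 = 225 minutes.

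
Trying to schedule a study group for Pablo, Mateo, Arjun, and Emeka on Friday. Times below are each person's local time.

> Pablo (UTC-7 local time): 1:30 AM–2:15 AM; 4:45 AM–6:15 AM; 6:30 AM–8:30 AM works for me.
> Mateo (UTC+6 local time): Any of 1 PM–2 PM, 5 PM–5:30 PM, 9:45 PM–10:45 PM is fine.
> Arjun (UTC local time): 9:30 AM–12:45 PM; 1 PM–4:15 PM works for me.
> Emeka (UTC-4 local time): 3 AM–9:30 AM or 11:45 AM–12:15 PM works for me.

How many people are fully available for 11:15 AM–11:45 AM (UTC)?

2

Pablo in UTC: 08:30-09:15, 11:45-13:15, 13:30-15:30 (add 7h to convert from UTC-7).
Mateo in UTC: 07:00-08:00, 11:00-11:30, 15:45-16:45 (subtract 6h to convert from UTC+6).
Arjun in UTC: 09:30-12:45, 13:00-16:15.
Emeka in UTC: 07:00-13:30, 15:45-16:15 (add 4h to convert from UTC-4).
Arjun and Emeka can make the full 11:15-11:45 slot — that's 2.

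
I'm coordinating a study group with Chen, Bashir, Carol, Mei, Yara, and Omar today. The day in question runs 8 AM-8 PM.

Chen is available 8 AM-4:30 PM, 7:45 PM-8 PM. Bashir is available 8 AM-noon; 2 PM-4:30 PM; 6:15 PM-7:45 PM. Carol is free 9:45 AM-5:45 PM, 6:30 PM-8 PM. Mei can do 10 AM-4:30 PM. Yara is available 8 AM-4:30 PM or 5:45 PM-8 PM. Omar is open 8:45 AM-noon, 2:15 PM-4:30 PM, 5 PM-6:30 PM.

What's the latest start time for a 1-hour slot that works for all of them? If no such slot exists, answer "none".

15:30

Chen ∩ Bashir: 08:00-12:00, 14:00-16:30.
Chen ∩ Bashir ∩ Carol: 09:45-12:00, 14:00-16:30.
Chen ∩ Bashir ∩ Carol ∩ Mei: 10:00-12:00, 14:00-16:30.
Chen ∩ Bashir ∩ Carol ∩ Mei ∩ Yara: 10:00-12:00, 14:00-16:30.
Chen ∩ Bashir ∩ Carol ∩ Mei ∩ Yara ∩ Omar: 10:00-12:00, 14:15-16:30.
Those are the intersection windows.
The last common window of at least 60 minutes is 14:15-16:30; a 60-minute meeting can start as late as 15:30 and still end by 16:30.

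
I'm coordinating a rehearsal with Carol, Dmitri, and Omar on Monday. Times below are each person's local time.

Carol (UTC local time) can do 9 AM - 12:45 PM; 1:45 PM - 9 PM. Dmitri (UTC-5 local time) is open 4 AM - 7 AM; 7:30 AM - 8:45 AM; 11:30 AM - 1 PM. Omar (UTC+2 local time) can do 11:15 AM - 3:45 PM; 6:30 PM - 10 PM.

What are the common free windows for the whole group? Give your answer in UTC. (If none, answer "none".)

09:15-12:00, 12:30-12:45, 16:30-18:00

Carol in UTC: 09:00-12:45, 13:45-21:00.
Dmitri in UTC: 09:00-12:00, 12:30-13:45, 16:30-18:00 (add 5h to convert from UTC-5).
Omar in UTC: 09:15-13:45, 16:30-20:00 (subtract 2h to convert from UTC+2).
Carol ∩ Dmitri: 09:00-12:00, 12:30-12:45, 16:30-18:00.
Carol ∩ Dmitri ∩ Omar: 09:15-12:00, 12:30-12:45, 16:30-18:00.
Those are the intersection windows.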